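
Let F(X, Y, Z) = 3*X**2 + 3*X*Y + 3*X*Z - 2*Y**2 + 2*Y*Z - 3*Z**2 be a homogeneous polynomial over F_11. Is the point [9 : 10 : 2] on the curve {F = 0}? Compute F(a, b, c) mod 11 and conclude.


F(9,10,2) ≡ 10 (mod 11); P is NOT on the curve.

Evaluate F(9, 10, 2) term-by-term (mod 11).
  3*X**2 ↦ 3·81·1·1 = 243
  3*X*Y ↦ 3·9·10·1 = 270
  3*X*Z ↦ 3·9·1·2 = 54
  -2*Y**2 ↦ -2·1·100·1 = -200
  2*Y*Z ↦ 2·1·10·2 = 40
  -3*Z**2 ↦ -3·1·1·4 = -12
Sum: F(9, 10, 2) = (243) + (270) + (54) + (-200) + (40) + (-12) = 395.
Reducing mod 11: 395 ≡ 10 (mod 11).
Since F(a, b, c) ≡ 10 ≠ 0 (mod 11), P does NOT lie on the curve.


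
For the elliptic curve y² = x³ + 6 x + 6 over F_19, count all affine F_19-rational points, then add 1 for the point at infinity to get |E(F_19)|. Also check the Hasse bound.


Affine points = {(0, 5), (0, 14), (2, 8), (2, 11), (5, 3), (5, 16), (6, 7), (6, 12), (7, 7), (7, 12), (11, 4), (11, 15), (12, 1), (12, 18), (13, 1), (13, 18), (17, 9), (17, 10)}; affine count = 18; |E(F_19)| = 19.

Discriminant check: Δ ∝ 4a³ + 27b² = 4·6³ + 27·6² = 4·216 + 27·36 ≡ 12 (mod 19). Nonzero ⇒ E is nonsingular.
For each x ∈ F_19, compute rhs = x³ + 6·x + 6 mod 19, then count y ∈ F_19 with y² ≡ rhs.
  x = 0: rhs = 6, matching y values: 5, 14 (2 points).
  x = 1: rhs = 13, matching y values: none (0 points).
  x = 2: rhs = 7, matching y values: 8, 11 (2 points).
  x = 3: rhs = 13, matching y values: none (0 points).
  x = 4: rhs = 18, matching y values: none (0 points).
  x = 5: rhs = 9, matching y values: 3, 16 (2 points).
  x = 6: rhs = 11, matching y values: 7, 12 (2 points).
  x = 7: rhs = 11, matching y values: 7, 12 (2 points).
  x = 8: rhs = 15, matching y values: none (0 points).
  x = 9: rhs = 10, matching y values: none (0 points).
  x = 10: rhs = 2, matching y values: none (0 points).
  x = 11: rhs = 16, matching y values: 4, 15 (2 points).
  x = 12: rhs = 1, matching y values: 1, 18 (2 points).
  x = 13: rhs = 1, matching y values: 1, 18 (2 points).
  x = 14: rhs = 3, matching y values: none (0 points).
  x = 15: rhs = 13, matching y values: none (0 points).
  x = 16: rhs = 18, matching y values: none (0 points).
  x = 17: rhs = 5, matching y values: 9, 10 (2 points).
  x = 18: rhs = 18, matching y values: none (0 points).
Total affine count: 18.
Full point count |E(F_19)| = 18 + 1 = 19.
Hasse bound: |19 − (19+1)| = |-1| = 1 ≤ 2√19 ≈ 8.7178 ✓.


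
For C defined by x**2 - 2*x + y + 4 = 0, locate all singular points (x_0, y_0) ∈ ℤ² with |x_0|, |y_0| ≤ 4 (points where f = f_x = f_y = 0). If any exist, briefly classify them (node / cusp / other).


No singular points in the scanned grid; C is smooth there.

Compute partial derivatives:
  f_x = 2*x - 2.
  f_y = 1.
f_y = 1 is a nonzero constant, so f_y never vanishes: no point (x, y) can satisfy f = f_x = f_y = 0. In particular no (x, y) ∈ {−4, ..., 4}² is singular; the curve is smooth.


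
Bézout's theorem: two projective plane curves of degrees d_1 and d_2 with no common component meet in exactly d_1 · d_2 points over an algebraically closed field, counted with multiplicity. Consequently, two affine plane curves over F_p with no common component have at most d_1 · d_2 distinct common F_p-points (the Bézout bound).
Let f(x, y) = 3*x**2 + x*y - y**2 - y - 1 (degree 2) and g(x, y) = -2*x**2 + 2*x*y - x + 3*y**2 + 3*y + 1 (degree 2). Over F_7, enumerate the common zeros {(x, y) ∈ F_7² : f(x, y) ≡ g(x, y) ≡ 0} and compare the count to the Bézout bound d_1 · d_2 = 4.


Common zeros: {(4, 1)}; count = 1; Bézout bound = 4.

deg(f) = 2, deg(g) = 2, so Bézout bound = 4.
Scan x ∈ F_7. For each x, list the y ∈ F_7 with f(x, y) ≡ 0 and those with g(x, y) ≡ 0 (mod 7); the common zeros in that column are the intersection.
  x = 0: f ≡ 0 at y ∈ {2, 4}; g ≡ 0 at y ∈ {1, 5}; common: ∅.
  x = 1: f ≡ 0 at y ∈ {3, 4}; g ≡ 0 at y ∈ {5}; common: ∅.
  x = 2: f ≡ 0 at y ∈ ∅; g ≡ 0 at y ∈ ∅; common: ∅.
  x = 3: f ≡ 0 at y ∈ ∅; g ≡ 0 at y ∈ ∅; common: ∅.
  x = 4: f ≡ 0 at y ∈ {1, 2}; g ≡ 0 at y ∈ {0, 1}; common: {1}.
  x = 5: f ≡ 0 at y ∈ {1, 3}; g ≡ 0 at y ∈ ∅; common: ∅.
  x = 6: f ≡ 0 at y ∈ ∅; g ≡ 0 at y ∈ {0, 2}; common: ∅.
Collecting: common zeros = {(4, 1)}, so the count is 1.
Comparison with the Bézout bound: 1 ≤ 4 = deg(f)·deg(g), as expected for curves with no common component (the affine F_7-count falls short of the bound because intersections may lie at infinity, over extension fields, or carry multiplicity).


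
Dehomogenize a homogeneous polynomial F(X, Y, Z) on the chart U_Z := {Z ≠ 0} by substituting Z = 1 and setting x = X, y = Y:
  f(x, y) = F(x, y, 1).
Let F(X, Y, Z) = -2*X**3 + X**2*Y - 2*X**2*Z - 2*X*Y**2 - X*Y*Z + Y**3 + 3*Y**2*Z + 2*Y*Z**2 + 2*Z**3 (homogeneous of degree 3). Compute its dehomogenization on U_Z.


f(x, y) = -2*x**3 + x**2*y - 2*x**2 - 2*x*y**2 - x*y + y**3 + 3*y**2 + 2*y + 2

On U_Z we set Z = 1. Each monomial c·X^i·Y^j·Z^k in F becomes c·x^i·y^j·1^k = c·x^i·y^j.
Substituting Z = 1: F(X, Y, 1) = -2*x**3 + x**2*y - 2*x**2 - 2*x*y**2 - x*y + y**3 + 3*y**2 + 2*y + 2.
Note: deg(f) ≤ deg(F) = 3; strict inequality happens when F is divisible by Z (lost terms).


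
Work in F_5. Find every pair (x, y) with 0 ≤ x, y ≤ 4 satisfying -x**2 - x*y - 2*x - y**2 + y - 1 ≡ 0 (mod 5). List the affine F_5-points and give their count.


Affine F_5-points: {(1, 1), (1, 4), (2, 2), (3, 4), (4, 0), (4, 2)}; count = 6.

For each of the 25 pairs (x, y) ∈ F_5², evaluate f(x, y) mod 5. Record the zeros.
  x = 0: [0↦4, 1↦4, 2↦2, 3↦3, 4↦2]  zeros at y ∈ ∅
  x = 1: [0↦1, 1↦0, 2↦2, 3↦2, 4↦0]  zeros at y ∈ {1, 4}
  x = 2: [0↦1, 1↦4, 2↦0, 3↦4, 4↦1]  zeros at y ∈ {2}
  x = 3: [0↦4, 1↦1, 2↦1, 3↦4, 4↦0]  zeros at y ∈ {4}
  x = 4: [0↦0, 1↦1, 2↦0, 3↦2, 4↦2]  zeros at y ∈ {0, 2}
Collecting zeros: affine points = {(1, 1), (1, 4), (2, 2), (3, 4), (4, 0), (4, 2)}.
Total count |C(F_5)_aff| = 6.


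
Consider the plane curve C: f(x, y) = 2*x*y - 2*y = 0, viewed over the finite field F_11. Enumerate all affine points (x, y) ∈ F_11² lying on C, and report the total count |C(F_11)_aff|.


Affine F_11-points: {(0, 0), (1, 0), (1, 1), (1, 2), (1, 3), (1, 4), (1, 5), (1, 6), (1, 7), (1, 8), (1, 9), (1, 10), (2, 0), (3, 0), (4, 0), (5, 0), (6, 0), (7, 0), (8, 0), (9, 0), (10, 0)}; count = 21.

For each of the 121 pairs (x, y) ∈ F_11², evaluate f(x, y) mod 11. Record the zeros.
  x = 0: [0↦0, 1↦9, 2↦7, 3↦5, 4↦3, 5↦1, 6↦10, 7↦8, 8↦6, 9↦4, 10↦2]  zeros at y ∈ {0}
  x = 1: [0↦0, 1↦0, 2↦0, 3↦0, 4↦0, 5↦0, 6↦0, 7↦0, 8↦0, 9↦0, 10↦0]  zeros at y ∈ {0, 1, 2, 3, 4, 5, 6, 7, 8, 9, 10}
  x = 2: [0↦0, 1↦2, 2↦4, 3↦6, 4↦8, 5↦10, 6↦1, 7↦3, 8↦5, 9↦7, 10↦9]  zeros at y ∈ {0}
  x = 3: [0↦0, 1↦4, 2↦8, 3↦1, 4↦5, 5↦9, 6↦2, 7↦6, 8↦10, 9↦3, 10↦7]  zeros at y ∈ {0}
  x = 4: [0↦0, 1↦6, 2↦1, 3↦7, 4↦2, 5↦8, 6↦3, 7↦9, 8↦4, 9↦10, 10↦5]  zeros at y ∈ {0}
  x = 5: [0↦0, 1↦8, 2↦5, 3↦2, 4↦10, 5↦7, 6↦4, 7↦1, 8↦9, 9↦6, 10↦3]  zeros at y ∈ {0}
  x = 6: [0↦0, 1↦10, 2↦9, 3↦8, 4↦7, 5↦6, 6↦5, 7↦4, 8↦3, 9↦2, 10↦1]  zeros at y ∈ {0}
  x = 7: [0↦0, 1↦1, 2↦2, 3↦3, 4↦4, 5↦5, 6↦6, 7↦7, 8↦8, 9↦9, 10↦10]  zeros at y ∈ {0}
  x = 8: [0↦0, 1↦3, 2↦6, 3↦9, 4↦1, 5↦4, 6↦7, 7↦10, 8↦2, 9↦5, 10↦8]  zeros at y ∈ {0}
  x = 9: [0↦0, 1↦5, 2↦10, 3↦4, 4↦9, 5↦3, 6↦8, 7↦2, 8↦7, 9↦1, 10↦6]  zeros at y ∈ {0}
  x = 10: [0↦0, 1↦7, 2↦3, 3↦10, 4↦6, 5↦2, 6↦9, 7↦5, 8↦1, 9↦8, 10↦4]  zeros at y ∈ {0}
Collecting zeros: affine points = {(0, 0), (1, 0), (1, 1), (1, 2), (1, 3), (1, 4), (1, 5), (1, 6), (1, 7), (1, 8), (1, 9), (1, 10), (2, 0), (3, 0), (4, 0), (5, 0), (6, 0), (7, 0), (8, 0), (9, 0), (10, 0)}.
Total count |C(F_11)_aff| = 21.


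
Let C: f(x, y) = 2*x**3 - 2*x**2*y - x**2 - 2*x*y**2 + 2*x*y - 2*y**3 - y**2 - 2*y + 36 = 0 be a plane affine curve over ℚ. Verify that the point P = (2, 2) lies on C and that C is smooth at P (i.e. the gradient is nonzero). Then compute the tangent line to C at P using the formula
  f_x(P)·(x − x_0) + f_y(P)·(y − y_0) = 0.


Tangent line at P: 100 - 50*y = 0.

Step 1: f(2, 2) = 0, so P lies on C.
Step 2: partial derivatives
  f_x(x, y) = 6*x**2 - 4*x*y - 2*x - 2*y**2 + 2*y, f_y(x, y) = -2*x**2 - 4*x*y + 2*x - 6*y**2 - 2*y - 2.
  f_x(P) = 0, f_y(P) = -50 (gradient nonzero, so P is smooth).
Step 3: tangent line at P: 0·(x − 2) + -50·(y − 2) = 0.
Expanding: 100 - 50*y = 0.


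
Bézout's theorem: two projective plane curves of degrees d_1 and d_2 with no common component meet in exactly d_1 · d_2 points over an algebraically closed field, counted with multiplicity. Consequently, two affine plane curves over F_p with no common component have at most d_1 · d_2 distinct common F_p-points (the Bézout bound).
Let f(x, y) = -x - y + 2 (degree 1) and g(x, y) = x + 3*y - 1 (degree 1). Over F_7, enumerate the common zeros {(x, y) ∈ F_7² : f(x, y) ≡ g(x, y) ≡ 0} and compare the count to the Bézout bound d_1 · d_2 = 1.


Common zeros: {(6, 3)}; count = 1; Bézout bound = 1.

deg(f) = 1, deg(g) = 1, so Bézout bound = 1.
Scan x ∈ F_7. For each x, list the y ∈ F_7 with f(x, y) ≡ 0 and those with g(x, y) ≡ 0 (mod 7); the common zeros in that column are the intersection.
  x = 0: f ≡ 0 at y ∈ {2}; g ≡ 0 at y ∈ {5}; common: ∅.
  x = 1: f ≡ 0 at y ∈ {1}; g ≡ 0 at y ∈ {0}; common: ∅.
  x = 2: f ≡ 0 at y ∈ {0}; g ≡ 0 at y ∈ {2}; common: ∅.
  x = 3: f ≡ 0 at y ∈ {6}; g ≡ 0 at y ∈ {4}; common: ∅.
  x = 4: f ≡ 0 at y ∈ {5}; g ≡ 0 at y ∈ {6}; common: ∅.
  x = 5: f ≡ 0 at y ∈ {4}; g ≡ 0 at y ∈ {1}; common: ∅.
  x = 6: f ≡ 0 at y ∈ {3}; g ≡ 0 at y ∈ {3}; common: {3}.
Collecting: common zeros = {(6, 3)}, so the count is 1.
Comparison with the Bézout bound: 1 ≤ 1 = deg(f)·deg(g), as expected for curves with no common component (the bound is attained).


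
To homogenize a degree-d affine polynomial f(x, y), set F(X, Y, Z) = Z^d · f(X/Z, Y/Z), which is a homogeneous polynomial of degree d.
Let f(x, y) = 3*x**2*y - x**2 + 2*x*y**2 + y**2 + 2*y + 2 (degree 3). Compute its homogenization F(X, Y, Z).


F(X, Y, Z) = 3*X**2*Y - X**2*Z + 2*X*Y**2 + Y**2*Z + 2*Y*Z**2 + 2*Z**3

deg(f) = 3.
Substitute x = X/Z, y = Y/Z into f, then multiply by Z^3.
  monomial 3·x^2·y^1 ↦ 3·X^2·Y^1·Z^0.
  monomial -1·x^2·y^0 ↦ -1·X^2·Y^0·Z^1.
  monomial 2·x^1·y^2 ↦ 2·X^1·Y^2·Z^0.
  monomial 1·x^0·y^2 ↦ 1·X^0·Y^2·Z^1.
  monomial 2·x^0·y^1 ↦ 2·X^0·Y^1·Z^2.
  monomial 2·x^0·y^0 ↦ 2·X^0·Y^0·Z^3.
Collecting: F(X, Y, Z) = 3*X**2*Y - X**2*Z + 2*X*Y**2 + Y**2*Z + 2*Y*Z**2 + 2*Z**3.


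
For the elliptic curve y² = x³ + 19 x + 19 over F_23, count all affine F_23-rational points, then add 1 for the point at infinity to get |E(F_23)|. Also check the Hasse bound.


Affine points = {(1, 4), (1, 19), (5, 3), (5, 20), (6, 2), (6, 21), (7, 9), (7, 14), (8, 4), (8, 19), (10, 6), (10, 17), (11, 8), (11, 15), (13, 5), (13, 18), (14, 4), (14, 19), (16, 7), (16, 16), (18, 11), (18, 12), (20, 2), (20, 21)}; affine count = 24; |E(F_23)| = 25.

Discriminant check: Δ ∝ 4a³ + 27b² = 4·19³ + 27·19² = 4·6859 + 27·361 ≡ 15 (mod 23). Nonzero ⇒ E is nonsingular.
For each x ∈ F_23, compute rhs = x³ + 19·x + 19 mod 23, then count y ∈ F_23 with y² ≡ rhs.
  x = 0: rhs = 19, matching y values: none (0 points).
  x = 1: rhs = 16, matching y values: 4, 19 (2 points).
  x = 2: rhs = 19, matching y values: none (0 points).
  x = 3: rhs = 11, matching y values: none (0 points).
  x = 4: rhs = 21, matching y values: none (0 points).
  x = 5: rhs = 9, matching y values: 3, 20 (2 points).
  x = 6: rhs = 4, matching y values: 2, 21 (2 points).
  x = 7: rhs = 12, matching y values: 9, 14 (2 points).
  x = 8: rhs = 16, matching y values: 4, 19 (2 points).
  x = 9: rhs = 22, matching y values: none (0 points).
  x = 10: rhs = 13, matching y values: 6, 17 (2 points).
  x = 11: rhs = 18, matching y values: 8, 15 (2 points).
  x = 12: rhs = 20, matching y values: none (0 points).
  x = 13: rhs = 2, matching y values: 5, 18 (2 points).
  x = 14: rhs = 16, matching y values: 4, 19 (2 points).
  x = 15: rhs = 22, matching y values: none (0 points).
  x = 16: rhs = 3, matching y values: 7, 16 (2 points).
  x = 17: rhs = 11, matching y values: none (0 points).
  x = 18: rhs = 6, matching y values: 11, 12 (2 points).
  x = 19: rhs = 17, matching y values: none (0 points).
  x = 20: rhs = 4, matching y values: 2, 21 (2 points).
  x = 21: rhs = 19, matching y values: none (0 points).
  x = 22: rhs = 22, matching y values: none (0 points).
Total affine count: 24.
Full point count |E(F_23)| = 24 + 1 = 25.
Hasse bound: |25 − (23+1)| = |1| = 1 ≤ 2√23 ≈ 9.5917 ✓.


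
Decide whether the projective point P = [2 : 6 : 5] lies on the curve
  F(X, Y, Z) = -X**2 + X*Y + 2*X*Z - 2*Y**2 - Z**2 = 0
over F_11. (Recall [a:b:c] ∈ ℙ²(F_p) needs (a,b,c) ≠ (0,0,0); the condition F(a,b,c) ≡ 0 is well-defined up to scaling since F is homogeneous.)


F(2,6,5) ≡ 8 (mod 11); P is NOT on the curve.

Evaluate F(2, 6, 5) term-by-term (mod 11).
  -X**2 ↦ -1·4·1·1 = -4
  X*Y ↦ 1·2·6·1 = 12
  2*X*Z ↦ 2·2·1·5 = 20
  -2*Y**2 ↦ -2·1·36·1 = -72
  -Z**2 ↦ -1·1·1·25 = -25
Sum: F(2, 6, 5) = (-4) + (12) + (20) + (-72) + (-25) = -69.
Reducing mod 11: -69 ≡ 8 (mod 11).
Since F(a, b, c) ≡ 8 ≠ 0 (mod 11), P does NOT lie on the curve.


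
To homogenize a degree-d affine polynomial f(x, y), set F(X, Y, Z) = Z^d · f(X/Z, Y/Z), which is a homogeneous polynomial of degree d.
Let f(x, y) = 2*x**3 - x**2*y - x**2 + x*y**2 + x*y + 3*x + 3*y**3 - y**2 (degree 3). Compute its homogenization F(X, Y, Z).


F(X, Y, Z) = 2*X**3 - X**2*Y - X**2*Z + X*Y**2 + X*Y*Z + 3*X*Z**2 + 3*Y**3 - Y**2*Z

deg(f) = 3.
Substitute x = X/Z, y = Y/Z into f, then multiply by Z^3.
  monomial 2·x^3·y^0 ↦ 2·X^3·Y^0·Z^0.
  monomial -1·x^2·y^1 ↦ -1·X^2·Y^1·Z^0.
  monomial -1·x^2·y^0 ↦ -1·X^2·Y^0·Z^1.
  monomial 1·x^1·y^2 ↦ 1·X^1·Y^2·Z^0.
  monomial 1·x^1·y^1 ↦ 1·X^1·Y^1·Z^1.
  monomial 3·x^1·y^0 ↦ 3·X^1·Y^0·Z^2.
  monomial 3·x^0·y^3 ↦ 3·X^0·Y^3·Z^0.
  monomial -1·x^0·y^2 ↦ -1·X^0·Y^2·Z^1.
Collecting: F(X, Y, Z) = 2*X**3 - X**2*Y - X**2*Z + X*Y**2 + X*Y*Z + 3*X*Z**2 + 3*Y**3 - Y**2*Z.


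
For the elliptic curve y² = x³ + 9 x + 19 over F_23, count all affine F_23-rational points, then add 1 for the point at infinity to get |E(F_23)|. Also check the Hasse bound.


Affine points = {(1, 11), (1, 12), (3, 2), (3, 21), (4, 2), (4, 21), (6, 6), (6, 17), (9, 1), (9, 22), (11, 0), (16, 2), (16, 21), (17, 5), (17, 18), (21, 4), (21, 19), (22, 3), (22, 20)}; affine count = 19; |E(F_23)| = 20.

Discriminant check: Δ ∝ 4a³ + 27b² = 4·9³ + 27·19² = 4·729 + 27·361 ≡ 13 (mod 23). Nonzero ⇒ E is nonsingular.
For each x ∈ F_23, compute rhs = x³ + 9·x + 19 mod 23, then count y ∈ F_23 with y² ≡ rhs.
  x = 0: rhs = 19, matching y values: none (0 points).
  x = 1: rhs = 6, matching y values: 11, 12 (2 points).
  x = 2: rhs = 22, matching y values: none (0 points).
  x = 3: rhs = 4, matching y values: 2, 21 (2 points).
  x = 4: rhs = 4, matching y values: 2, 21 (2 points).
  x = 5: rhs = 5, matching y values: none (0 points).
  x = 6: rhs = 13, matching y values: 6, 17 (2 points).
  x = 7: rhs = 11, matching y values: none (0 points).
  x = 8: rhs = 5, matching y values: none (0 points).
  x = 9: rhs = 1, matching y values: 1, 22 (2 points).
  x = 10: rhs = 5, matching y values: none (0 points).
  x = 11: rhs = 0, matching y values: 0 (1 points).
  x = 12: rhs = 15, matching y values: none (0 points).
  x = 13: rhs = 10, matching y values: none (0 points).
  x = 14: rhs = 14, matching y values: none (0 points).
  x = 15: rhs = 10, matching y values: none (0 points).
  x = 16: rhs = 4, matching y values: 2, 21 (2 points).
  x = 17: rhs = 2, matching y values: 5, 18 (2 points).
  x = 18: rhs = 10, matching y values: none (0 points).
  x = 19: rhs = 11, matching y values: none (0 points).
  x = 20: rhs = 11, matching y values: none (0 points).
  x = 21: rhs = 16, matching y values: 4, 19 (2 points).
  x = 22: rhs = 9, matching y values: 3, 20 (2 points).
Total affine count: 19.
Full point count |E(F_23)| = 19 + 1 = 20.
Hasse bound: |20 − (23+1)| = |-4| = 4 ≤ 2√23 ≈ 9.5917 ✓.


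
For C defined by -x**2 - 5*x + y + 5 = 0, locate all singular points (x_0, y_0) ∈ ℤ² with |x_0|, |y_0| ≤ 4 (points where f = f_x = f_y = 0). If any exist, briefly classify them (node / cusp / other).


No singular points in the scanned grid; C is smooth there.

Compute partial derivatives:
  f_x = -2*x - 5.
  f_y = 1.
f_y = 1 is a nonzero constant, so f_y never vanishes: no point (x, y) can satisfy f = f_x = f_y = 0. In particular no (x, y) ∈ {−4, ..., 4}² is singular; the curve is smooth.


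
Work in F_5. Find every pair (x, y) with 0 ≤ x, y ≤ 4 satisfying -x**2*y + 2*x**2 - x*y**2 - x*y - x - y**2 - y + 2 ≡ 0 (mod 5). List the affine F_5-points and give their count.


Affine F_5-points: {(0, 1), (0, 3), (2, 3), (3, 1), (3, 2), (4, 0)}; count = 6.

For each of the 25 pairs (x, y) ∈ F_5², evaluate f(x, y) mod 5. Record the zeros.
  x = 0: [0↦2, 1↦0, 2↦1, 3↦0, 4↦2]  zeros at y ∈ {1, 3}
  x = 1: [0↦3, 1↦3, 2↦4, 3↦1, 4↦4]  zeros at y ∈ ∅
  x = 2: [0↦3, 1↦3, 2↦2, 3↦0, 4↦2]  zeros at y ∈ {3}
  x = 3: [0↦2, 1↦0, 2↦0, 3↦2, 4↦1]  zeros at y ∈ {1, 2}
  x = 4: [0↦0, 1↦4, 2↦3, 3↦2, 4↦1]  zeros at y ∈ {0}
Collecting zeros: affine points = {(0, 1), (0, 3), (2, 3), (3, 1), (3, 2), (4, 0)}.
Total count |C(F_5)_aff| = 6.


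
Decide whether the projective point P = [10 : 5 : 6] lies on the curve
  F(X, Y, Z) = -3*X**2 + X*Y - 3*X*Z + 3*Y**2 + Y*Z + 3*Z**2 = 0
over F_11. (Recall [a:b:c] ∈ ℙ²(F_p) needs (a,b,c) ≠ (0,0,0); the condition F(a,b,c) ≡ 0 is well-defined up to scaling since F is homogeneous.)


F(10,5,6) ≡ 3 (mod 11); P is NOT on the curve.

Evaluate F(10, 5, 6) term-by-term (mod 11).
  -3*X**2 ↦ -3·100·1·1 = -300
  X*Y ↦ 1·10·5·1 = 50
  -3*X*Z ↦ -3·10·1·6 = -180
  3*Y**2 ↦ 3·1·25·1 = 75
  Y*Z ↦ 1·1·5·6 = 30
  3*Z**2 ↦ 3·1·1·36 = 108
Sum: F(10, 5, 6) = (-300) + (50) + (-180) + (75) + (30) + (108) = -217.
Reducing mod 11: -217 ≡ 3 (mod 11).
Since F(a, b, c) ≡ 3 ≠ 0 (mod 11), P does NOT lie on the curve.


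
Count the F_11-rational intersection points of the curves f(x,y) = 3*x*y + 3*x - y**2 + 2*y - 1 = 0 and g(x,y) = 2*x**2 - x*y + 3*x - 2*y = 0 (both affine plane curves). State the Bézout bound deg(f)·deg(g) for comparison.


Common zeros: {(4, 0)}; count = 1; Bézout bound = 4.

deg(f) = 2, deg(g) = 2, so Bézout bound = 4.
Scan x ∈ F_11. For each x, list the y ∈ F_11 with f(x, y) ≡ 0 and those with g(x, y) ≡ 0 (mod 11); the common zeros in that column are the intersection.
  x = 0: f ≡ 0 at y ∈ {1}; g ≡ 0 at y ∈ {0}; common: ∅.
  x = 1: f ≡ 0 at y ∈ {8}; g ≡ 0 at y ∈ {9}; common: ∅.
  x = 2: f ≡ 0 at y ∈ ∅; g ≡ 0 at y ∈ {9}; common: ∅.
  x = 3: f ≡ 0 at y ∈ ∅; g ≡ 0 at y ∈ {1}; common: ∅.
  x = 4: f ≡ 0 at y ∈ {0, 3}; g ≡ 0 at y ∈ {0}; common: {0}.
  x = 5: f ≡ 0 at y ∈ {2, 4}; g ≡ 0 at y ∈ {3}; common: ∅.
  x = 6: f ≡ 0 at y ∈ ∅; g ≡ 0 at y ∈ {3}; common: ∅.
  x = 7: f ≡ 0 at y ∈ {5, 7}; g ≡ 0 at y ∈ {1}; common: ∅.
  x = 8: f ≡ 0 at y ∈ {6, 9}; g ≡ 0 at y ∈ {2}; common: ∅.
  x = 9: f ≡ 0 at y ∈ ∅; g ≡ 0 at y ∈ ∅; common: ∅.
  x = 10: f ≡ 0 at y ∈ ∅; g ≡ 0 at y ∈ {10}; common: ∅.
Collecting: common zeros = {(4, 0)}, so the count is 1.
Comparison with the Bézout bound: 1 ≤ 4 = deg(f)·deg(g), as expected for curves with no common component (the affine F_11-count falls short of the bound because intersections may lie at infinity, over extension fields, or carry multiplicity).


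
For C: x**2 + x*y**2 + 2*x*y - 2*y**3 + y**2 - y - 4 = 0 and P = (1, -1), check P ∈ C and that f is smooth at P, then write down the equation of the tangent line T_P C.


Tangent line at P: x - 9*y - 10 = 0.

Step 1: f(1, -1) = 0, so P lies on C.
Step 2: partial derivatives
  f_x(x, y) = 2*x + y**2 + 2*y, f_y(x, y) = 2*x*y + 2*x - 6*y**2 + 2*y - 1.
  f_x(P) = 1, f_y(P) = -9 (gradient nonzero, so P is smooth).
Step 3: tangent line at P: 1·(x − 1) + -9·(y − -1) = 0.
Expanding: x - 9*y - 10 = 0.


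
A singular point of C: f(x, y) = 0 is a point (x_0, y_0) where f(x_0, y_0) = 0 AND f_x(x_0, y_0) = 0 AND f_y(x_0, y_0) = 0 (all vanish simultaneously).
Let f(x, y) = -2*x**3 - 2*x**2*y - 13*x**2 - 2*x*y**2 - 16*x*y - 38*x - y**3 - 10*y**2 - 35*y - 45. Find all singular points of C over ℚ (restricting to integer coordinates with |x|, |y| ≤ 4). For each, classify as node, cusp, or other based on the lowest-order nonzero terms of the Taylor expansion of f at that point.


Singular points: {(-1, -3)}; classification: node.

Compute partial derivatives:
  f_x = -6*x**2 - 4*x*y - 26*x - 2*y**2 - 16*y - 38.
  f_y = -2*x**2 - 4*x*y - 16*x - 3*y**2 - 20*y - 35.
Scan x_0 ∈ {−4, ..., 4}. For each x_0, f_y(x_0, y) is a polynomial in y; find its integer roots y ∈ {−4, ..., 4}, then test f_x and f at those candidates.
  x = -4: f_y(-4, y) = -3*y**2 - 4*y - 3; no integer root y with |y| ≤ 4.
  x = -3: f_y(-3, y) = -3*y**2 - 8*y - 5; vanishes at y ∈ {-1}. (-3, -1): f_x = -12 ≠ 0.
  x = -2: f_y(-2, y) = -3*y**2 - 12*y - 11; no integer root y with |y| ≤ 4.
  x = -1: f_y(-1, y) = -3*y**2 - 16*y - 21; vanishes at y ∈ {-3}. (-1, -3): f_x = 0, f = 0 — SINGULAR.
  x = 0: f_y(0, y) = -3*y**2 - 20*y - 35; no integer root y with |y| ≤ 4.
  x = 1: f_y(1, y) = -3*y**2 - 24*y - 53; no integer root y with |y| ≤ 4.
  x = 2: f_y(2, y) = -3*y**2 - 28*y - 75; no integer root y with |y| ≤ 4.
  x = 3: f_y(3, y) = -3*y**2 - 32*y - 101; no integer root y with |y| ≤ 4.
  x = 4: f_y(4, y) = -3*y**2 - 36*y - 131; no integer root y with |y| ≤ 4.
Only singular point on the grid: (-1, -3).
Classify: substitute x = -1 + u, y = -3 + v and expand: f = -2*u**3 - 2*u**2*v - u**2 - 2*u*v**2 - v**3 + v**2.
No constant or linear terms (consistent with a singular point). Quadratic part: -u**2 + v**2. Cubic part: -2*u**3 - 2*u**2*v - 2*u*v**2 - v**3.
The quadratic part v**2 - u**2 = (v − u)(v + u) splits into two distinct linear factors, so there are two distinct tangent lines y − -3 = ±(x − -1) — this is a node (ordinary double point).
Classification: node.


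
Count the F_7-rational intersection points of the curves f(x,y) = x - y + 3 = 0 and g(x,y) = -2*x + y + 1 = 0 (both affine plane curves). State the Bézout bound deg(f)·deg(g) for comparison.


Common zeros: {(4, 0)}; count = 1; Bézout bound = 1.

deg(f) = 1, deg(g) = 1, so Bézout bound = 1.
Scan x ∈ F_7. For each x, list the y ∈ F_7 with f(x, y) ≡ 0 and those with g(x, y) ≡ 0 (mod 7); the common zeros in that column are the intersection.
  x = 0: f ≡ 0 at y ∈ {3}; g ≡ 0 at y ∈ {6}; common: ∅.
  x = 1: f ≡ 0 at y ∈ {4}; g ≡ 0 at y ∈ {1}; common: ∅.
  x = 2: f ≡ 0 at y ∈ {5}; g ≡ 0 at y ∈ {3}; common: ∅.
  x = 3: f ≡ 0 at y ∈ {6}; g ≡ 0 at y ∈ {5}; common: ∅.
  x = 4: f ≡ 0 at y ∈ {0}; g ≡ 0 at y ∈ {0}; common: {0}.
  x = 5: f ≡ 0 at y ∈ {1}; g ≡ 0 at y ∈ {2}; common: ∅.
  x = 6: f ≡ 0 at y ∈ {2}; g ≡ 0 at y ∈ {4}; common: ∅.
Collecting: common zeros = {(4, 0)}, so the count is 1.
Comparison with the Bézout bound: 1 ≤ 1 = deg(f)·deg(g), as expected for curves with no common component (the bound is attained).


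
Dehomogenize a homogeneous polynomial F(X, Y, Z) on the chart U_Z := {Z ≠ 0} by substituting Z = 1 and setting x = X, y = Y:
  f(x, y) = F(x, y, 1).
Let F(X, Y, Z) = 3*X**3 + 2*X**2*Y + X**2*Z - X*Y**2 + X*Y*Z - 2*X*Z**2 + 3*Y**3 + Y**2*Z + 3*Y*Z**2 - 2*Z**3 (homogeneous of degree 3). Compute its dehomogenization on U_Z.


f(x, y) = 3*x**3 + 2*x**2*y + x**2 - x*y**2 + x*y - 2*x + 3*y**3 + y**2 + 3*y - 2

On U_Z we set Z = 1. Each monomial c·X^i·Y^j·Z^k in F becomes c·x^i·y^j·1^k = c·x^i·y^j.
Substituting Z = 1: F(X, Y, 1) = 3*x**3 + 2*x**2*y + x**2 - x*y**2 + x*y - 2*x + 3*y**3 + y**2 + 3*y - 2.
Note: deg(f) ≤ deg(F) = 3; strict inequality happens when F is divisible by Z (lost terms).


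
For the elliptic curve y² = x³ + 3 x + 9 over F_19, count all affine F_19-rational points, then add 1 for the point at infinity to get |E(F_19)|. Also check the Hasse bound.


Affine points = {(0, 3), (0, 16), (2, 2), (2, 17), (3, 8), (3, 11), (4, 3), (4, 16), (5, 4), (5, 15), (9, 9), (9, 10), (11, 9), (11, 10), (12, 5), (12, 14), (15, 3), (15, 16), (16, 7), (16, 12), (18, 9), (18, 10)}; affine count = 22; |E(F_19)| = 23.

Discriminant check: Δ ∝ 4a³ + 27b² = 4·3³ + 27·9² = 4·27 + 27·81 ≡ 15 (mod 19). Nonzero ⇒ E is nonsingular.
For each x ∈ F_19, compute rhs = x³ + 3·x + 9 mod 19, then count y ∈ F_19 with y² ≡ rhs.
  x = 0: rhs = 9, matching y values: 3, 16 (2 points).
  x = 1: rhs = 13, matching y values: none (0 points).
  x = 2: rhs = 4, matching y values: 2, 17 (2 points).
  x = 3: rhs = 7, matching y values: 8, 11 (2 points).
  x = 4: rhs = 9, matching y values: 3, 16 (2 points).
  x = 5: rhs = 16, matching y values: 4, 15 (2 points).
  x = 6: rhs = 15, matching y values: none (0 points).
  x = 7: rhs = 12, matching y values: none (0 points).
  x = 8: rhs = 13, matching y values: none (0 points).
  x = 9: rhs = 5, matching y values: 9, 10 (2 points).
  x = 10: rhs = 13, matching y values: none (0 points).
  x = 11: rhs = 5, matching y values: 9, 10 (2 points).
  x = 12: rhs = 6, matching y values: 5, 14 (2 points).
  x = 13: rhs = 3, matching y values: none (0 points).
  x = 14: rhs = 2, matching y values: none (0 points).
  x = 15: rhs = 9, matching y values: 3, 16 (2 points).
  x = 16: rhs = 11, matching y values: 7, 12 (2 points).
  x = 17: rhs = 14, matching y values: none (0 points).
  x = 18: rhs = 5, matching y values: 9, 10 (2 points).
Total affine count: 22.
Full point count |E(F_19)| = 22 + 1 = 23.
Hasse bound: |23 − (19+1)| = |3| = 3 ≤ 2√19 ≈ 8.7178 ✓.


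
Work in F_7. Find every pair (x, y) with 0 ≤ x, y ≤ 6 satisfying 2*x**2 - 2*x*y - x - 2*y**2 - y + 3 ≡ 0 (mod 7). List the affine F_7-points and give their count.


Affine F_7-points: {(0, 1), (0, 2), (3, 3), (3, 4), (4, 3), (5, 1), (5, 4), (6, 2)}; count = 8.

For each of the 49 pairs (x, y) ∈ F_7², evaluate f(x, y) mod 7. Record the zeros.
  x = 0: [0↦3, 1↦0, 2↦0, 3↦3, 4↦2, 5↦4, 6↦2]  zeros at y ∈ {1, 2}
  x = 1: [0↦4, 1↦6, 2↦4, 3↦5, 4↦2, 5↦2, 6↦5]  zeros at y ∈ ∅
  x = 2: [0↦2, 1↦2, 2↦5, 3↦4, 4↦6, 5↦4, 6↦5]  zeros at y ∈ ∅
  x = 3: [0↦4, 1↦2, 2↦3, 3↦0, 4↦0, 5↦3, 6↦2]  zeros at y ∈ {3, 4}
  x = 4: [0↦3, 1↦6, 2↦5, 3↦0, 4↦5, 5↦6, 6↦3]  zeros at y ∈ {3}
  x = 5: [0↦6, 1↦0, 2↦4, 3↦4, 4↦0, 5↦6, 6↦1]  zeros at y ∈ {1, 4}
  x = 6: [0↦6, 1↦5, 2↦0, 3↦5, 4↦6, 5↦3, 6↦3]  zeros at y ∈ {2}
Collecting zeros: affine points = {(0, 1), (0, 2), (3, 3), (3, 4), (4, 3), (5, 1), (5, 4), (6, 2)}.
Total count |C(F_7)_aff| = 8.


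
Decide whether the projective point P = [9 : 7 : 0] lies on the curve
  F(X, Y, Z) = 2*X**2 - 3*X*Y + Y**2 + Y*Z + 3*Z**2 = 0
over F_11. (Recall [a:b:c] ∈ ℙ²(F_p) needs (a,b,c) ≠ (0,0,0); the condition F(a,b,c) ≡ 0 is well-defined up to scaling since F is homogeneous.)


F(9,7,0) ≡ 0 (mod 11); P is on the curve.

Evaluate F(9, 7, 0) term-by-term (mod 11).
  2*X**2 ↦ 2·81·1·1 = 162
  -3*X*Y ↦ -3·9·7·1 = -189
  Y**2 ↦ 1·1·49·1 = 49
  Y*Z ↦ 1·1·7·0 = 0
  3*Z**2 ↦ 3·1·1·0 = 0
Sum: F(9, 7, 0) = (162) + (-189) + (49) + (0) + (0) = 22.
Reducing mod 11: 22 ≡ 0 (mod 11).
Since F(a, b, c) ≡ 0 (mod 11), P lies on the curve.


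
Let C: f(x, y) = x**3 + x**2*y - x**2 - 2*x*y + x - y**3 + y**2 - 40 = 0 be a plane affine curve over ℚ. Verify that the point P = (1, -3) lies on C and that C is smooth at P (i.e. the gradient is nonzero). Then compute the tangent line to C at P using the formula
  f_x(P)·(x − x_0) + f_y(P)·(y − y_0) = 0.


Tangent line at P: 2*x - 34*y - 104 = 0.

Step 1: f(1, -3) = 0, so P lies on C.
Step 2: partial derivatives
  f_x(x, y) = 3*x**2 + 2*x*y - 2*x - 2*y + 1, f_y(x, y) = x**2 - 2*x - 3*y**2 + 2*y.
  f_x(P) = 2, f_y(P) = -34 (gradient nonzero, so P is smooth).
Step 3: tangent line at P: 2·(x − 1) + -34·(y − -3) = 0.
Expanding: 2*x - 34*y - 104 = 0.


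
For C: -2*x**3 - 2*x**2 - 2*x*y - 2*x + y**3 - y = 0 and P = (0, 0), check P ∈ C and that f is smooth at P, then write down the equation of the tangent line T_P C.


Tangent line at P: -2*x - y = 0.

Step 1: f(0, 0) = 0, so P lies on C.
Step 2: partial derivatives
  f_x(x, y) = -6*x**2 - 4*x - 2*y - 2, f_y(x, y) = -2*x + 3*y**2 - 1.
  f_x(P) = -2, f_y(P) = -1 (gradient nonzero, so P is smooth).
Step 3: tangent line at P: -2·(x − 0) + -1·(y − 0) = 0.
Expanding: -2*x - y = 0.


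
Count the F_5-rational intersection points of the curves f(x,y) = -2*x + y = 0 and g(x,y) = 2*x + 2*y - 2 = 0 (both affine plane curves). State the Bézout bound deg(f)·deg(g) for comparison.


Common zeros: {(2, 4)}; count = 1; Bézout bound = 1.

deg(f) = 1, deg(g) = 1, so Bézout bound = 1.
Scan x ∈ F_5. For each x, list the y ∈ F_5 with f(x, y) ≡ 0 and those with g(x, y) ≡ 0 (mod 5); the common zeros in that column are the intersection.
  x = 0: f ≡ 0 at y ∈ {0}; g ≡ 0 at y ∈ {1}; common: ∅.
  x = 1: f ≡ 0 at y ∈ {2}; g ≡ 0 at y ∈ {0}; common: ∅.
  x = 2: f ≡ 0 at y ∈ {4}; g ≡ 0 at y ∈ {4}; common: {4}.
  x = 3: f ≡ 0 at y ∈ {1}; g ≡ 0 at y ∈ {3}; common: ∅.
  x = 4: f ≡ 0 at y ∈ {3}; g ≡ 0 at y ∈ {2}; common: ∅.
Collecting: common zeros = {(2, 4)}, so the count is 1.
Comparison with the Bézout bound: 1 ≤ 1 = deg(f)·deg(g), as expected for curves with no common component (the bound is attained).


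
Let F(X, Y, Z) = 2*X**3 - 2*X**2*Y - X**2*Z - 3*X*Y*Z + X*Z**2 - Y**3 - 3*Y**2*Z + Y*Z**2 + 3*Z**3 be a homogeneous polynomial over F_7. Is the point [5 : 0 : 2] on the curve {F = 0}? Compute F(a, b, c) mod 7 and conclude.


F(5,0,2) ≡ 6 (mod 7); P is NOT on the curve.

Evaluate F(5, 0, 2) term-by-term (mod 7).
  2*X**3 ↦ 2·125·1·1 = 250
  -2*X**2*Y ↦ -2·25·0·1 = 0
  -X**2*Z ↦ -1·25·1·2 = -50
  -3*X*Y*Z ↦ -3·5·0·2 = 0
  X*Z**2 ↦ 1·5·1·4 = 20
  -Y**3 ↦ -1·1·0·1 = 0
  -3*Y**2*Z ↦ -3·1·0·2 = 0
  Y*Z**2 ↦ 1·1·0·4 = 0
  3*Z**3 ↦ 3·1·1·8 = 24
Sum: F(5, 0, 2) = (250) + (0) + (-50) + (0) + (20) + (0) + (0) + (0) + (24) = 244.
Reducing mod 7: 244 ≡ 6 (mod 7).
Since F(a, b, c) ≡ 6 ≠ 0 (mod 7), P does NOT lie on the curve.


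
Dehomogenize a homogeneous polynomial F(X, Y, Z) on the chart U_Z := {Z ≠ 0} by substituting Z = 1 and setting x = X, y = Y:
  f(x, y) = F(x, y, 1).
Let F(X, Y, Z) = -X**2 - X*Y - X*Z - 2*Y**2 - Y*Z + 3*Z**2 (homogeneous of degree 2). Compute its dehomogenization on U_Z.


f(x, y) = -x**2 - x*y - x - 2*y**2 - y + 3

On U_Z we set Z = 1. Each monomial c·X^i·Y^j·Z^k in F becomes c·x^i·y^j·1^k = c·x^i·y^j.
Substituting Z = 1: F(X, Y, 1) = -x**2 - x*y - x - 2*y**2 - y + 3.
Note: deg(f) ≤ deg(F) = 2; strict inequality happens when F is divisible by Z (lost terms).


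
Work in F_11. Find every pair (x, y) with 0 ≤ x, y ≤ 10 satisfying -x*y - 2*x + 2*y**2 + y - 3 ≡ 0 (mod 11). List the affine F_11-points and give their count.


Affine F_11-points: {(0, 1), (0, 4), (4, 0), (4, 7), (8, 3), (8, 6), (9, 5), (9, 10), (10, 2), (10, 8)}; count = 10.

For each of the 121 pairs (x, y) ∈ F_11², evaluate f(x, y) mod 11. Record the zeros.
  x = 0: [0↦8, 1↦0, 2↦7, 3↦7, 4↦0, 5↦8, 6↦9, 7↦3, 8↦1, 9↦3, 10↦9]  zeros at y ∈ {1, 4}
  x = 1: [0↦6, 1↦8, 2↦3, 3↦2, 4↦5, 5↦1, 6↦1, 7↦5, 8↦2, 9↦3, 10↦8]  zeros at y ∈ ∅
  x = 2: [0↦4, 1↦5, 2↦10, 3↦8, 4↦10, 5↦5, 6↦4, 7↦7, 8↦3, 9↦3, 10↦7]  zeros at y ∈ ∅
  x = 3: [0↦2, 1↦2, 2↦6, 3↦3, 4↦4, 5↦9, 6↦7, 7↦9, 8↦4, 9↦3, 10↦6]  zeros at y ∈ ∅
  x = 4: [0↦0, 1↦10, 2↦2, 3↦9, 4↦9, 5↦2, 6↦10, 7↦0, 8↦5, 9↦3, 10↦5]  zeros at y ∈ {0, 7}
  x = 5: [0↦9, 1↦7, 2↦9, 3↦4, 4↦3, 5↦6, 6↦2, 7↦2, 8↦6, 9↦3, 10↦4]  zeros at y ∈ ∅
  x = 6: [0↦7, 1↦4, 2↦5, 3↦10, 4↦8, 5↦10, 6↦5, 7↦4, 8↦7, 9↦3, 10↦3]  zeros at y ∈ ∅
  x = 7: [0↦5, 1↦1, 2↦1, 3↦5, 4↦2, 5↦3, 6↦8, 7↦6, 8↦8, 9↦3, 10↦2]  zeros at y ∈ ∅
  x = 8: [0↦3, 1↦9, 2↦8, 3↦0, 4↦7, 5↦7, 6↦0, 7↦8, 8↦9, 9↦3, 10↦1]  zeros at y ∈ {3, 6}
  x = 9: [0↦1, 1↦6, 2↦4, 3↦6, 4↦1, 5↦0, 6↦3, 7↦10, 8↦10, 9↦3, 10↦0]  zeros at y ∈ {5, 10}
  x = 10: [0↦10, 1↦3, 2↦0, 3↦1, 4↦6, 5↦4, 6↦6, 7↦1, 8↦0, 9↦3, 10↦10]  zeros at y ∈ {2, 8}
Collecting zeros: affine points = {(0, 1), (0, 4), (4, 0), (4, 7), (8, 3), (8, 6), (9, 5), (9, 10), (10, 2), (10, 8)}.
Total count |C(F_11)_aff| = 10.


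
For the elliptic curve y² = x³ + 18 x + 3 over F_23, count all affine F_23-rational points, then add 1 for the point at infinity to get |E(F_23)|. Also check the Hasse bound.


Affine points = {(0, 7), (0, 16), (2, 1), (2, 22), (4, 1), (4, 22), (7, 9), (7, 14), (14, 3), (14, 20), (17, 1), (17, 22), (18, 8), (18, 15)}; affine count = 14; |E(F_23)| = 15.

Discriminant check: Δ ∝ 4a³ + 27b² = 4·18³ + 27·3² = 4·5832 + 27·9 ≡ 19 (mod 23). Nonzero ⇒ E is nonsingular.
For each x ∈ F_23, compute rhs = x³ + 18·x + 3 mod 23, then count y ∈ F_23 with y² ≡ rhs.
  x = 0: rhs = 3, matching y values: 7, 16 (2 points).
  x = 1: rhs = 22, matching y values: none (0 points).
  x = 2: rhs = 1, matching y values: 1, 22 (2 points).
  x = 3: rhs = 15, matching y values: none (0 points).
  x = 4: rhs = 1, matching y values: 1, 22 (2 points).
  x = 5: rhs = 11, matching y values: none (0 points).
  x = 6: rhs = 5, matching y values: none (0 points).
  x = 7: rhs = 12, matching y values: 9, 14 (2 points).
  x = 8: rhs = 15, matching y values: none (0 points).
  x = 9: rhs = 20, matching y values: none (0 points).
  x = 10: rhs = 10, matching y values: none (0 points).
  x = 11: rhs = 14, matching y values: none (0 points).
  x = 12: rhs = 15, matching y values: none (0 points).
  x = 13: rhs = 19, matching y values: none (0 points).
  x = 14: rhs = 9, matching y values: 3, 20 (2 points).
  x = 15: rhs = 14, matching y values: none (0 points).
  x = 16: rhs = 17, matching y values: none (0 points).
  x = 17: rhs = 1, matching y values: 1, 22 (2 points).
  x = 18: rhs = 18, matching y values: 8, 15 (2 points).
  x = 19: rhs = 5, matching y values: none (0 points).
  x = 20: rhs = 14, matching y values: none (0 points).
  x = 21: rhs = 5, matching y values: none (0 points).
  x = 22: rhs = 7, matching y values: none (0 points).
Total affine count: 14.
Full point count |E(F_23)| = 14 + 1 = 15.
Hasse bound: |15 − (23+1)| = |-9| = 9 ≤ 2√23 ≈ 9.5917 ✓.


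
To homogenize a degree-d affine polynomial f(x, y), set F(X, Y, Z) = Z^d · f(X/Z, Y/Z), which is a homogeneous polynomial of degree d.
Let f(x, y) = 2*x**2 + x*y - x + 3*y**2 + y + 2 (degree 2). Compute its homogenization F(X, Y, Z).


F(X, Y, Z) = 2*X**2 + X*Y - X*Z + 3*Y**2 + Y*Z + 2*Z**2

deg(f) = 2.
Substitute x = X/Z, y = Y/Z into f, then multiply by Z^2.
  monomial 2·x^2·y^0 ↦ 2·X^2·Y^0·Z^0.
  monomial 1·x^1·y^1 ↦ 1·X^1·Y^1·Z^0.
  monomial -1·x^1·y^0 ↦ -1·X^1·Y^0·Z^1.
  monomial 3·x^0·y^2 ↦ 3·X^0·Y^2·Z^0.
  monomial 1·x^0·y^1 ↦ 1·X^0·Y^1·Z^1.
  monomial 2·x^0·y^0 ↦ 2·X^0·Y^0·Z^2.
Collecting: F(X, Y, Z) = 2*X**2 + X*Y - X*Z + 3*Y**2 + Y*Z + 2*Z**2.


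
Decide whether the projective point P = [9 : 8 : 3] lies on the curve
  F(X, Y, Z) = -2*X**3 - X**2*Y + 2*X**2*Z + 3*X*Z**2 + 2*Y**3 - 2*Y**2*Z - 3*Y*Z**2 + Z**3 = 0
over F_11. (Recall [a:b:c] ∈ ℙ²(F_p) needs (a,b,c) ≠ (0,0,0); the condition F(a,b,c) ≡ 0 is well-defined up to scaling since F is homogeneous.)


F(9,8,3) ≡ 9 (mod 11); P is NOT on the curve.

Evaluate F(9, 8, 3) term-by-term (mod 11).
  -2*X**3 ↦ -2·729·1·1 = -1458
  -X**2*Y ↦ -1·81·8·1 = -648
  2*X**2*Z ↦ 2·81·1·3 = 486
  3*X*Z**2 ↦ 3·9·1·9 = 243
  2*Y**3 ↦ 2·1·512·1 = 1024
  -2*Y**2*Z ↦ -2·1·64·3 = -384
  -3*Y*Z**2 ↦ -3·1·8·9 = -216
  Z**3 ↦ 1·1·1·27 = 27
Sum: F(9, 8, 3) = (-1458) + (-648) + (486) + (243) + (1024) + (-384) + (-216) + (27) = -926.
Reducing mod 11: -926 ≡ 9 (mod 11).
Since F(a, b, c) ≡ 9 ≠ 0 (mod 11), P does NOT lie on the curve.


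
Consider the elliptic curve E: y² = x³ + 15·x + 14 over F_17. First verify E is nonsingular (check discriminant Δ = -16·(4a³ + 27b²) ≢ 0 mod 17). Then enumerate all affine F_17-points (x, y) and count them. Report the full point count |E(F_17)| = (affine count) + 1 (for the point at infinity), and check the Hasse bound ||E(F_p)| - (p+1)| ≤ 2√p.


Affine points = {(1, 8), (1, 9), (2, 1), (2, 16), (3, 1), (3, 16), (4, 6), (4, 11), (8, 0), (10, 5), (10, 12), (12, 1), (12, 16), (13, 3), (13, 14), (16, 7), (16, 10)}; affine count = 17; |E(F_17)| = 18.

Discriminant check: Δ ∝ 4a³ + 27b² = 4·15³ + 27·14² = 4·3375 + 27·196 ≡ 7 (mod 17). Nonzero ⇒ E is nonsingular.
For each x ∈ F_17, compute rhs = x³ + 15·x + 14 mod 17, then count y ∈ F_17 with y² ≡ rhs.
  x = 0: rhs = 14, matching y values: none (0 points).
  x = 1: rhs = 13, matching y values: 8, 9 (2 points).
  x = 2: rhs = 1, matching y values: 1, 16 (2 points).
  x = 3: rhs = 1, matching y values: 1, 16 (2 points).
  x = 4: rhs = 2, matching y values: 6, 11 (2 points).
  x = 5: rhs = 10, matching y values: none (0 points).
  x = 6: rhs = 14, matching y values: none (0 points).
  x = 7: rhs = 3, matching y values: none (0 points).
  x = 8: rhs = 0, matching y values: 0 (1 points).
  x = 9: rhs = 11, matching y values: none (0 points).
  x = 10: rhs = 8, matching y values: 5, 12 (2 points).
  x = 11: rhs = 14, matching y values: none (0 points).
  x = 12: rhs = 1, matching y values: 1, 16 (2 points).
  x = 13: rhs = 9, matching y values: 3, 14 (2 points).
  x = 14: rhs = 10, matching y values: none (0 points).
  x = 15: rhs = 10, matching y values: none (0 points).
  x = 16: rhs = 15, matching y values: 7, 10 (2 points).
Total affine count: 17.
Full point count |E(F_17)| = 17 + 1 = 18.
Hasse bound: |18 − (17+1)| = |0| = 0 ≤ 2√17 ≈ 8.2462 ✓.


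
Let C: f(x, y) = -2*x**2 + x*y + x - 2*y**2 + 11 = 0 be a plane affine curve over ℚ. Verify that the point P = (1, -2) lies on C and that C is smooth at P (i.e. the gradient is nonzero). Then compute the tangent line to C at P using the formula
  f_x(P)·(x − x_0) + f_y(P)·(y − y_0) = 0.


Tangent line at P: -5*x + 9*y + 23 = 0.

Step 1: f(1, -2) = 0, so P lies on C.
Step 2: partial derivatives
  f_x(x, y) = -4*x + y + 1, f_y(x, y) = x - 4*y.
  f_x(P) = -5, f_y(P) = 9 (gradient nonzero, so P is smooth).
Step 3: tangent line at P: -5·(x − 1) + 9·(y − -2) = 0.
Expanding: -5*x + 9*y + 23 = 0.


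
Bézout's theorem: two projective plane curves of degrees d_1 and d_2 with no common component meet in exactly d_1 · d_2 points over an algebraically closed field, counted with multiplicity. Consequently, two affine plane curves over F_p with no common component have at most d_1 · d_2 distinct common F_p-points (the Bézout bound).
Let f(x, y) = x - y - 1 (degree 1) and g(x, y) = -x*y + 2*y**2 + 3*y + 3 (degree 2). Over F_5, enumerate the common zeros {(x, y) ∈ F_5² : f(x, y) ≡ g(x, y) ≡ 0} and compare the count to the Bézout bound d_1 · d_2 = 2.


Common zeros: ∅; count = 0; Bézout bound = 2.

deg(f) = 1, deg(g) = 2, so Bézout bound = 2.
Scan x ∈ F_5. For each x, list the y ∈ F_5 with f(x, y) ≡ 0 and those with g(x, y) ≡ 0 (mod 5); the common zeros in that column are the intersection.
  x = 0: f ≡ 0 at y ∈ {4}; g ≡ 0 at y ∈ {3}; common: ∅.
  x = 1: f ≡ 0 at y ∈ {0}; g ≡ 0 at y ∈ {2}; common: ∅.
  x = 2: f ≡ 0 at y ∈ {1}; g ≡ 0 at y ∈ ∅; common: ∅.
  x = 3: f ≡ 0 at y ∈ {2}; g ≡ 0 at y ∈ {1, 4}; common: ∅.
  x = 4: f ≡ 0 at y ∈ {3}; g ≡ 0 at y ∈ ∅; common: ∅.
Collecting: common zeros = ∅, so the count is 0.
Comparison with the Bézout bound: 0 ≤ 2 = deg(f)·deg(g), as expected for curves with no common component (the affine F_5-count falls short of the bound because intersections may lie at infinity, over extension fields, or carry multiplicity).
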